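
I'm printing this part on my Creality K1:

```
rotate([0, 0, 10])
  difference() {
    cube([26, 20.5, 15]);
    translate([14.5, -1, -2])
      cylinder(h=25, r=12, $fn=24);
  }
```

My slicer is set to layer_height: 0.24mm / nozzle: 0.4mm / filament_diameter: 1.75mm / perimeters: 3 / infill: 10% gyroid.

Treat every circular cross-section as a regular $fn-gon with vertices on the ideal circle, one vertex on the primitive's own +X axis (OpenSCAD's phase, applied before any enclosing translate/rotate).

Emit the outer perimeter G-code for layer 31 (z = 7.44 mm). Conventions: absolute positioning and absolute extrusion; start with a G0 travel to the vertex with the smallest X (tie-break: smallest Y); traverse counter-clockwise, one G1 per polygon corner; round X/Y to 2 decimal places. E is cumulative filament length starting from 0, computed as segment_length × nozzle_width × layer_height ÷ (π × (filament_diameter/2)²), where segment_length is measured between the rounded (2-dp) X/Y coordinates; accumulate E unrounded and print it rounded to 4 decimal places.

G0 X-3.56 Y20.19 Z7.44
G1 X0.00 Y0.00 E0.8183
G1 X2.59 Y0.46 E0.9232
G1 X2.50 Y2.58 E1.0079
G1 X3.18 Y5.64 E1.1330
G1 X4.62 Y8.42 E1.2580
G1 X6.74 Y10.73 E1.3831
G1 X9.38 Y12.41 E1.5080
G1 X12.37 Y13.35 E1.6331
G1 X15.50 Y13.49 E1.7582
G1 X18.56 Y12.81 E1.8833
G1 X21.34 Y11.36 E2.0084
G1 X23.65 Y9.25 E2.1333
G1 X25.20 Y6.81 E2.2487
G1 X22.05 Y24.70 E2.9737
G1 X-3.56 Y20.19 E4.0116

At z = 7.44 mm: the cube (footprint 26×20.5) is included at this height; the r=12 cylinder at (14.5, -1) contributes a regular 24-gon of circumradius 12; Taking the first minus the rest: starting from the 26×20.5 cube, the r=12 cylinder at (14.5, -1) partially overlaps it — only the 199.26 mm² overlap (of its 447.24 mm²) is removed, clipping the outline — 1 connected region; (rotated 10° about Z; rotation is an isometry so areas/perimeters/island counts are preserved). The outline is a single polygon with 15 vertices. Extrusion per mm of travel: 0.4 × 0.24 / (π × 0.875²) = 0.039912. Accumulating E over each segment gives final E = 4.0116.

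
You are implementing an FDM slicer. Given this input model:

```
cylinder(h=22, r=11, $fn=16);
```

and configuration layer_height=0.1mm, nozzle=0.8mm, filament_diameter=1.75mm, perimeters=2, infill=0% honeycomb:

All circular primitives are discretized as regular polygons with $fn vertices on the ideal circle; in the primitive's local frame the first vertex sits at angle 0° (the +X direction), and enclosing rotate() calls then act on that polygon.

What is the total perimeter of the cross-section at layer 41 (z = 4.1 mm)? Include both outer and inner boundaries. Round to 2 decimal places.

68.67 mm

At z = 4.1 mm: the r=11 cylinder gives a regular 16-gon of circumradius 11 (constant along its height) (perimeter = 2·16·11.000·sin(180°/16) = 68.67 mm). Overall, the cross-section is a single solid region. Total boundary length (outer) = 68.67 mm.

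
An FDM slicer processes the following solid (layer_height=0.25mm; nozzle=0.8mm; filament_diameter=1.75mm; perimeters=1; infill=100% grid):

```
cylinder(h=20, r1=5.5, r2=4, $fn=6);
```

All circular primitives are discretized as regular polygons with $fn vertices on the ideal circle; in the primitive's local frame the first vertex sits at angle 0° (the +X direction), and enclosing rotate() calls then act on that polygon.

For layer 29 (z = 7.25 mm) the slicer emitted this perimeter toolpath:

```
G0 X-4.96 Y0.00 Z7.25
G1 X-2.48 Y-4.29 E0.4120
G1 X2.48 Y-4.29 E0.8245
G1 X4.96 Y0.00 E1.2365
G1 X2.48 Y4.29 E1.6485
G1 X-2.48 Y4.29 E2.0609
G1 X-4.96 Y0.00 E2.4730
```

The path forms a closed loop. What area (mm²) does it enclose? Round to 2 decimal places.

Apply the shoelace formula to the sequence of (X, Y) vertices; enclosed area = 63.84 mm².

63.84 mm²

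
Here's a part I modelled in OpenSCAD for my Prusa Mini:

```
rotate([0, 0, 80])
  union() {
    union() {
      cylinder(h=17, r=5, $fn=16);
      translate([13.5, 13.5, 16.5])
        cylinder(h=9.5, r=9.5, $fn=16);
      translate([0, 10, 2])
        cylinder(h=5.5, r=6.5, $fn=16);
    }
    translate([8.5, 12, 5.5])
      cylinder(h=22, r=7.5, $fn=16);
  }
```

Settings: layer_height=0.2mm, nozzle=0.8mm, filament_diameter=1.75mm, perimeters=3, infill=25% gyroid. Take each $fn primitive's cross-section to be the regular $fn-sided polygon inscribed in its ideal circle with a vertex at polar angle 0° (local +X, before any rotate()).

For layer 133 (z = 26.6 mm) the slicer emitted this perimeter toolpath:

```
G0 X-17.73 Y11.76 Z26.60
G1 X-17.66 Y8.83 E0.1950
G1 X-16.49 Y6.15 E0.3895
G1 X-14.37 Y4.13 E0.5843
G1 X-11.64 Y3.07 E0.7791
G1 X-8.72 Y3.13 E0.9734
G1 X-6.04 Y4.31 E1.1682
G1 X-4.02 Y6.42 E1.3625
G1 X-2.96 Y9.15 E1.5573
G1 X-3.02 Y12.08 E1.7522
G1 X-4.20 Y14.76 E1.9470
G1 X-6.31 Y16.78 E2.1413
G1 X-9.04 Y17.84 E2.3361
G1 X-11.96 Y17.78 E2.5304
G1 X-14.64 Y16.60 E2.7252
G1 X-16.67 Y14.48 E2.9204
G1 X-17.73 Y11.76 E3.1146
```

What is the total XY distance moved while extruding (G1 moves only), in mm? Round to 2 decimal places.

46.82 mm

Sum the Euclidean lengths of each G1 segment: total = 46.82 mm.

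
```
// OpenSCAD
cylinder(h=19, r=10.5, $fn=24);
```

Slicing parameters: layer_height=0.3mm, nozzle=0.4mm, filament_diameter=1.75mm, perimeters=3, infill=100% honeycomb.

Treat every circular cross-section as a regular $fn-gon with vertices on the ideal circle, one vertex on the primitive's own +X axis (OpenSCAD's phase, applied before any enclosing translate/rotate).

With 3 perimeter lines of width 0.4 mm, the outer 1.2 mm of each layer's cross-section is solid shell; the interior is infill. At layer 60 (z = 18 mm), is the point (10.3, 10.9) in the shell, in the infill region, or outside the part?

At z = 18 mm: the cylinder: section is a regular 24-gon, circumradius r=10.5. Overall, the cross-section is a single solid region. The nearest boundary edge runs (9.09, 5.25)→(7.42, 7.42); distance from the point to it = 4.51 mm. The point is not inside any of the regions above, so it lies outside the cross-section (4.51 mm from the nearest boundary).

outside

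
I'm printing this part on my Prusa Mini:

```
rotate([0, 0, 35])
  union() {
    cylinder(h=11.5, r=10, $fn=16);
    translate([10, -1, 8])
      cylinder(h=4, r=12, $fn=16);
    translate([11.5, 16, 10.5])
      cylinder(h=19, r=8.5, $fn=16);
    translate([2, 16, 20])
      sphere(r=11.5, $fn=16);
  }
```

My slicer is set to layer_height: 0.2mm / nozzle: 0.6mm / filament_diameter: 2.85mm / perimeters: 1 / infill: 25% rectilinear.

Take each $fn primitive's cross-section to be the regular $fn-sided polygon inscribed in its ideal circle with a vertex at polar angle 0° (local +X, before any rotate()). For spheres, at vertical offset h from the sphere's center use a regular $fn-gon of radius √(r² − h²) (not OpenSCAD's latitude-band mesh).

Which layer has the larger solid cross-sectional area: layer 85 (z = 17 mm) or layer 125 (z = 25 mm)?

Layer 85 (z = 17): the cylinder is not intersected at this z (z outside [0, 11.5]); the cylinder at (10, -1) is not intersected at this z (z outside [8, 12]); the r=8.5 cylinder at (11.5, 16) gives a regular 16-gon of circumradius 8.5 (constant along its height) (area = (16/2)·8.500²·sin(360°/16) = 221.19 mm²); the r=11.5 sphere at (2, 16) contributes a regular 16-gon of circumradius √(11.5²−3²) = 11.102 (area = (16/2)·11.102²·sin(360°/16) = 377.33 mm²); Merging all regions: the regions partially overlap — summed areas 598.52 mm² minus the doubly-counted overlap 115.68 mm² gives 482.84 mm² — area = 482.84 mm²; (whole slice rotated 35° about Z — lengths, areas and connectivity unchanged). So its area = 482.84 mm². Layer 125 (z = 25): the cylinder is absent (z outside [0, 11.5]); the cylinder at (10, -1) does not reach this height (z outside [8, 12]); the cylinder at (11.5, 16): section is a regular 16-gon, circumradius r=8.5 (area = (16/2)·8.500²·sin(360°/16) = 221.19 mm²); the r=11.5 sphere at (2, 16) contributes a regular 16-gon of circumradius √(11.5²−5²) = 10.356 (area = (16/2)·10.356²·sin(360°/16) = 328.34 mm²); Combining (union): the regions partially overlap — summed areas 549.53 mm² minus the doubly-counted overlap 102.35 mm² gives 447.18 mm² — area = 447.18 mm²; (whole slice rotated 35° about Z — lengths, areas and connectivity unchanged). So its area = 447.18 mm². Layer 85 is larger (482.84 vs 447.18 mm²).

layer 85 (z = 17 mm)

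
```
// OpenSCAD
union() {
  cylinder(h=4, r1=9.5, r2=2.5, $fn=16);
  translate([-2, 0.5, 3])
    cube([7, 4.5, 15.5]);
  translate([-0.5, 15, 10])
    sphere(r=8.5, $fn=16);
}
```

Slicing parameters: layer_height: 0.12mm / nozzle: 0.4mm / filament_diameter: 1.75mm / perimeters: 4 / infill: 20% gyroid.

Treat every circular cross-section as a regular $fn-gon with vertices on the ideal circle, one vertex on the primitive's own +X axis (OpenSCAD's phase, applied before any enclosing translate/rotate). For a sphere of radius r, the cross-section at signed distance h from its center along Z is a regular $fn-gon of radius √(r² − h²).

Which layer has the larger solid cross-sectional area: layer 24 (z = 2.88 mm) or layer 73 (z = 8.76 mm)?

layer 73 (z = 8.76 mm)

Layer 24 (z = 2.88): the cone (r1=9.5→r2=2.5) has section circumradius 4.460 here — a regular 16-gon (area = (16/2)·4.460²·sin(360°/16) = 60.90 mm²); the cube at (-2, 0.5) is not intersected at this z (z outside [3, 18.5]); the sphere at (-0.5, 15): section is a regular 16-gon, circumradius = √(r²−h²) = √(8.5²−7.12²) = 4.643 (area = (16/2)·4.643²·sin(360°/16) = 65.99 mm²); Combining (union): the 2 present regions are separate (no shared area or edge), so areas and boundary lengths simply add and each stays a separate island — area = 126.89 mm². So its area = 126.89 mm². Layer 73 (z = 8.76): the cone is absent (z outside [0, 4]); the cube at (-2, 0.5) is present — its section is the full 7×4.5 rectangle (area 31.50 mm²); the r=8.5 sphere at (-0.5, 15) slices to a regular 16-gon of circumradius 8.409 (√(r²−h²) with h=1.24 from center) (area = (16/2)·8.409²·sin(360°/16) = 216.48 mm²); Taking the union: the 2 present regions are separate (no shared area or edge), so areas and boundary lengths simply add and each stays a separate island — area = 247.98 mm². So its area = 247.98 mm². Layer 73 is larger (247.98 vs 126.89 mm²).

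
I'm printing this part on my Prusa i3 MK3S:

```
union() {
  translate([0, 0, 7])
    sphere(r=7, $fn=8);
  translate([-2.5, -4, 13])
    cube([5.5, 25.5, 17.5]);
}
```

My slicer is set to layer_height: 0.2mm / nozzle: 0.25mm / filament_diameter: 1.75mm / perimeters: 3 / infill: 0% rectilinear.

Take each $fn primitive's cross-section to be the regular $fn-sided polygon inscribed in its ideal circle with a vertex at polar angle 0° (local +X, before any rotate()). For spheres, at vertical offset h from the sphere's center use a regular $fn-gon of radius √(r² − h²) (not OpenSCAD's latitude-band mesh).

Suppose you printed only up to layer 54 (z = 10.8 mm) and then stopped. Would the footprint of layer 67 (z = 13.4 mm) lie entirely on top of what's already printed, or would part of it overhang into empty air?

part overhangs

Compare the two slices. At z = 10.8: the r=7 sphere contributes a regular 8-gon of circumradius √(7²−3.8²) = 5.879 (area = (8/2)·5.879²·sin(360°/8) = 97.75 mm²); the cube at (-2.5, -4) is not intersected at this z (z outside [13, 30.5]); Merging all regions: only the r=7 sphere is present, so the union is just that shape — area = 97.75 mm². At z = 13.4: the sphere: section is a regular 8-gon, circumradius = √(r²−h²) = √(7²−6.4²) = 2.835 (area = (8/2)·2.835²·sin(360°/8) = 22.74 mm²); the cube at (-2.5, -4) (footprint 5.5×25.5) is included at this height (area 140.25 mm²); Combining (union): the regions partially overlap — summed areas 162.99 mm² minus the doubly-counted overlap 22.47 mm² gives 140.52 mm² — area = 140.52 mm². Checking containment: at z = 13.4 the cross-section extends beyond the z = 10.8 cross-section by about 89.08 mm².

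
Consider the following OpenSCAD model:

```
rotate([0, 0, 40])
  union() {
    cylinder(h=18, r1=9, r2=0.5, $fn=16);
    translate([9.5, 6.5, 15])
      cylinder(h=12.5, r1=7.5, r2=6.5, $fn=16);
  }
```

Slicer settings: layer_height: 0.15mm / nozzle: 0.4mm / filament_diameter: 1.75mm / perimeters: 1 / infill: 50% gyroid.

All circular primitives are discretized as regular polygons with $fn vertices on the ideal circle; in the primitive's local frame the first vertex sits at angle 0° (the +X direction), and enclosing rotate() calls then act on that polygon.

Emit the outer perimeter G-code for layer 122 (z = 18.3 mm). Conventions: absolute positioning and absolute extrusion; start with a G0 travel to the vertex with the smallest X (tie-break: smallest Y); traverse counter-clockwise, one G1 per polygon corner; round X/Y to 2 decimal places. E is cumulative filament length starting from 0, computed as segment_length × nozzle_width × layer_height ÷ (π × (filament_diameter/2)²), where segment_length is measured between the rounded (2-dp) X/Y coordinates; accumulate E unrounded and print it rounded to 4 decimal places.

G0 X-4.11 Y11.72 Z18.30
G1 X-3.80 Y8.91 E0.0705
G1 X-2.44 Y6.43 E0.1411
G1 X-0.24 Y4.67 E0.2114
G1 X2.47 Y3.88 E0.2818
G1 X5.28 Y4.18 E0.3523
G1 X7.75 Y5.54 E0.4226
G1 X9.52 Y7.74 E0.4930
G1 X10.31 Y10.46 E0.5637
G1 X10.00 Y13.26 E0.6340
G1 X8.64 Y15.74 E0.7045
G1 X6.44 Y17.50 E0.7748
G1 X3.73 Y18.29 E0.8452
G1 X0.92 Y17.99 E0.9157
G1 X-1.55 Y16.63 E0.9860
G1 X-3.32 Y14.43 E1.0565
G1 X-4.11 Y11.72 E1.1269

At z = 18.3 mm: the cone is not intersected at this z (z outside [0, 18]); the cone at (9.5, 6.5) (r1=7.5→r2=6.5) has section circumradius 7.236 here — a regular 16-gon; Taking the union: only the cone at (9.5, 6.5) is present, so the union is just that shape — 1 connected region; (rotated 40° about Z; rotation is an isometry so areas/perimeters/island counts are preserved). The outline is a single polygon with 16 vertices. Extrusion per mm of travel: 0.4 × 0.15 / (π × 0.875²) = 0.024945. Accumulating E over each segment gives final E = 1.1269.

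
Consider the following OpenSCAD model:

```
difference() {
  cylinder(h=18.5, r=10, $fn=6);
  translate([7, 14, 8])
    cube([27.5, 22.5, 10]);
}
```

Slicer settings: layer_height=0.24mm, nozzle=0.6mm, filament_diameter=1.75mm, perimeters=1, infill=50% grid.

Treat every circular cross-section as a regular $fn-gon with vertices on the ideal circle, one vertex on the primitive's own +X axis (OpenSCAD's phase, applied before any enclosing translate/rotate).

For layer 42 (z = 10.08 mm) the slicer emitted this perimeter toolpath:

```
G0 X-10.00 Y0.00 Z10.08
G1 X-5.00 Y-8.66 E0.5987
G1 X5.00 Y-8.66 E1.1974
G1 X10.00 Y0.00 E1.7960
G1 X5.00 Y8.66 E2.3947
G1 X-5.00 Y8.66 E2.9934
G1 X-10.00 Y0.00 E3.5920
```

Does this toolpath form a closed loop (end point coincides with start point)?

Start point (G0): (-10.00, 0.00). End point (last G1): the path returns to the start — closed.

yes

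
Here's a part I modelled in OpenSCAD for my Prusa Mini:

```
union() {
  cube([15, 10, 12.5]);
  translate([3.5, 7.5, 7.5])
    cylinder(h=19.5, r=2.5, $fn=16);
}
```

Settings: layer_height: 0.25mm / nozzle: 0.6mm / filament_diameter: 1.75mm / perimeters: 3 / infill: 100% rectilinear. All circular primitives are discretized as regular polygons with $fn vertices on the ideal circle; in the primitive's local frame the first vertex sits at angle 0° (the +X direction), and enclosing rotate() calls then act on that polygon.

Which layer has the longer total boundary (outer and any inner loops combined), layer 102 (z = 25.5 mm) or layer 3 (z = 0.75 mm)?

Layer 102 (z = 25.5): the cube is absent (z outside [0, 12.5]); the cylinder at (3.5, 7.5): section is a regular 16-gon, circumradius r=2.5 (perimeter = 2·16·2.500·sin(180°/16) = 15.61 mm); Combining (union): only the r=2.5 cylinder at (3.5, 7.5) is present, so the union is just that shape — boundary = 15.61 mm. So its perimeter = 15.61 mm. Layer 3 (z = 0.75): the 15×10 cube contributes its full rectangle (perimeter 50.00 mm); the cylinder at (3.5, 7.5) does not reach this height (z outside [7.5, 27]); Combining (union): only the 15×10 cube is present, so the union is just that shape — boundary = 50.00 mm. So its perimeter = 50.00 mm. Layer 3 is larger (50.00 vs 15.61 mm).

layer 3 (z = 0.75 mm)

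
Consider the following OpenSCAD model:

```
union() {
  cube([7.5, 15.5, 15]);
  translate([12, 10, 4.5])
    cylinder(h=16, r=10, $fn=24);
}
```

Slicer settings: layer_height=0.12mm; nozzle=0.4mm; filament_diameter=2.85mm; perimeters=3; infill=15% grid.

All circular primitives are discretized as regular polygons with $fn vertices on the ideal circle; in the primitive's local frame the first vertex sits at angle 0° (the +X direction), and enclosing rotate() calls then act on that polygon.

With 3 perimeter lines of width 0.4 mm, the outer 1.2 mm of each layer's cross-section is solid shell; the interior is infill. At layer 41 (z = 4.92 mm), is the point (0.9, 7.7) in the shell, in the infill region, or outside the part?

At z = 4.92 mm: the cube (footprint 7.5×15.5) is included at this height; the cylinder at (12, 10): section is a regular 24-gon, circumradius r=10; Taking the union: the regions partially overlap (shared area 61.51 mm²), so overlapping operands fuse into one piece — 1 connected region. Overall, the cross-section is a single solid region. The nearest boundary edge runs (0.00, 0.00)→(0.00, 15.50); distance from the point to it = 0.90 mm. The point is inside the cross-section, 0.90 mm from the nearest boundary — within the 1.2 mm shell band (3 × 0.4).

shell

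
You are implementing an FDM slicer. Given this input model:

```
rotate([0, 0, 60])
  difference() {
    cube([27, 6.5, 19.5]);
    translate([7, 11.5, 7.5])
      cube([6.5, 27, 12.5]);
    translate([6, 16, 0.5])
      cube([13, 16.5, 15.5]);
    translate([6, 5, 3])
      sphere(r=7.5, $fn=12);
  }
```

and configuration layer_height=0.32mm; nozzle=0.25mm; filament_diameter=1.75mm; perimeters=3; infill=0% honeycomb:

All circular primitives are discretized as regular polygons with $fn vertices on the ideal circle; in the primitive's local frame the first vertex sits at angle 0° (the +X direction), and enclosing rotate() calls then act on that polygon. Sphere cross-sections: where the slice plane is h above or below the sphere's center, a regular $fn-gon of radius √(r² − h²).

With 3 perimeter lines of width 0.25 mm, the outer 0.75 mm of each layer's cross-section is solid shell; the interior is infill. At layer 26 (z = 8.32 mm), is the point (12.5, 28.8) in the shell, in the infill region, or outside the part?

outside

At z = 8.32 mm: the cube (footprint 27×6.5) is included at this height; the 6.5×27 cube at (7, 11.5) contributes its full rectangle; the 13×16.5 cube at (6, 16) contributes its full rectangle; the sphere at (6, 5): section is a regular 12-gon, circumradius = √(r²−h²) = √(7.5²−5.32²) = 5.287; Subtracting the remaining from the first: starting from the 27×6.5 cube, the 6.5×27 cube at (7, 11.5) misses the remaining region (no effect); the 13×16.5 cube at (6, 16) misses the remaining region (no effect); the r=7.5 sphere at (6, 5) partially overlaps it — only the 56.87 mm² overlap (of its 83.84 mm²) is removed, clipping the outline — 2 connected regions; (rotated 60° about Z; rotation is an isometry so areas/perimeters/island counts are preserved). Overall, the cross-section has 2 separate islands. Undo the 60° rotation: the query point maps to (31.192, 3.575) in the un-rotated model frame. The nearest boundary edge runs (27.00, 6.50)→(27.00, 0.00); distance from the point to it = 4.19 mm. The point is not inside any of the regions above, so it lies outside the cross-section (4.19 mm from the nearest boundary).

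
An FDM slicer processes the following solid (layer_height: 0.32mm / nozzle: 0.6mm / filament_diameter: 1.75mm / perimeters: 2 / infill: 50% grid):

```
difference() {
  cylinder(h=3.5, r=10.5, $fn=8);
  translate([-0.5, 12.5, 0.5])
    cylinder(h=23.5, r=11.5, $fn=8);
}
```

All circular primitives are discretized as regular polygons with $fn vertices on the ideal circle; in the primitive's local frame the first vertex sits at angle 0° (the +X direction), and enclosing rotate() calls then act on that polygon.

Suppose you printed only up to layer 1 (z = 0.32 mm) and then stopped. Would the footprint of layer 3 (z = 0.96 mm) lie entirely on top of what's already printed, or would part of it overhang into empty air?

Compare the two slices. At z = 0.32: the cylinder: section is a regular 8-gon, circumradius r=10.5 (area = (8/2)·10.500²·sin(360°/8) = 311.83 mm²); the cylinder at (-0.5, 12.5) is absent (z outside [0.5, 24]); Subtracting the remaining from the first: none of the subtracted shapes is present at this height, so the r=10.5 cylinder is unchanged — area = 311.83 mm². At z = 0.96: the r=10.5 cylinder contributes a regular 8-gon of circumradius 10.5 (area = (8/2)·10.500²·sin(360°/8) = 311.83 mm²); the r=11.5 cylinder at (-0.5, 12.5) contributes a regular 8-gon of circumradius 11.5 (area = (8/2)·11.500²·sin(360°/8) = 374.06 mm²); Taking the first minus the rest: starting from the r=10.5 cylinder (311.83 mm²), the r=11.5 cylinder at (-0.5, 12.5) partially overlaps it — only the 98.80 mm² overlap (of its 374.06 mm²) is removed, clipping the outline — area = 213.04 mm². Checking containment: the cross-section at z = 0.96 is a subset of the cross-section at z = 0.32.

entirely on top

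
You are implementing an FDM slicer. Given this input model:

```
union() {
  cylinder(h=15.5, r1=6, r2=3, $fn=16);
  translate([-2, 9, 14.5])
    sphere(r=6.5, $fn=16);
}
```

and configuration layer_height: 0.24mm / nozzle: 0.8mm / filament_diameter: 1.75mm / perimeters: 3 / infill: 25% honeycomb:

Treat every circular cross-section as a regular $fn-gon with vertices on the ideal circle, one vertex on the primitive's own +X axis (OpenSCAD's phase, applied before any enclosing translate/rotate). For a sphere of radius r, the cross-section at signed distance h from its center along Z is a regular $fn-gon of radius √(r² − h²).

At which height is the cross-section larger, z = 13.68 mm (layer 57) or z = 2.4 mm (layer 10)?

Layer 57 (z = 13.68): the cone (r1=6→r2=3) has section circumradius 3.352 here — a regular 16-gon (area = (16/2)·3.352²·sin(360°/16) = 34.40 mm²); the r=6.5 sphere at (-2, 9) contributes a regular 16-gon of circumradius √(6.5²−0.82²) = 6.448 (area = (16/2)·6.448²·sin(360°/16) = 127.29 mm²); Merging all regions: the regions partially overlap — summed areas 161.69 mm² minus the doubly-counted overlap 0.86 mm² gives 160.83 mm² — area = 160.83 mm². So its area = 160.83 mm². Layer 10 (z = 2.4): the cone contributes a regular 16-gon of circumradius 5.535 (interpolated between r1=6 and r2=3 at t=0.155) (area = (16/2)·5.535²·sin(360°/16) = 93.81 mm²); the sphere at (-2, 9) does not reach this height (|z−center|=12.100 > r=6.5); Merging all regions: only the cone is present, so the union is just that shape — area = 93.81 mm². So its area = 93.81 mm². Layer 57 is larger (160.83 vs 93.81 mm²).

layer 57 (z = 13.68 mm)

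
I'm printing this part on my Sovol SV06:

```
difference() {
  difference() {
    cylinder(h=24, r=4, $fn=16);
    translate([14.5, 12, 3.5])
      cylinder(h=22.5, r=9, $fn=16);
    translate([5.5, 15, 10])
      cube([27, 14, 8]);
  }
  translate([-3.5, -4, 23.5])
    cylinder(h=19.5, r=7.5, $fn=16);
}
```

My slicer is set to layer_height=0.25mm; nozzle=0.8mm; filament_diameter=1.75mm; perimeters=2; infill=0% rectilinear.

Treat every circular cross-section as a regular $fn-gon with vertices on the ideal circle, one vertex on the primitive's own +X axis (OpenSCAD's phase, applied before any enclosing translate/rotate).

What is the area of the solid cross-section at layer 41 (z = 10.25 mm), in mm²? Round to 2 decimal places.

48.98 mm²

At z = 10.25 mm: the r=4 cylinder contributes a regular 16-gon of circumradius 4 (area = (16/2)·4.000²·sin(360°/16) = 48.98 mm²); the r=9 cylinder at (14.5, 12) gives a regular 16-gon of circumradius 9 (constant along its height) (area = (16/2)·9.000²·sin(360°/16) = 247.98 mm²); the 27×14 cube at (5.5, 15) contributes its full rectangle (area 378.00 mm²); After the difference (first − rest): starting from the r=4 cylinder (48.98 mm²), the r=9 cylinder at (14.5, 12) misses the remaining region (no effect); the 27×14 cube at (5.5, 15) misses the remaining region (no effect) — area = 48.98 mm²; the cylinder at (-3.5, -4) does not reach this height (z outside [23.5, 43]); Subtracting the remaining from the first: none of the subtracted shapes is present at this height, so that combined region is unchanged — area = 48.98 mm². Overall, the cross-section is a single solid region. Net area = 48.98 mm².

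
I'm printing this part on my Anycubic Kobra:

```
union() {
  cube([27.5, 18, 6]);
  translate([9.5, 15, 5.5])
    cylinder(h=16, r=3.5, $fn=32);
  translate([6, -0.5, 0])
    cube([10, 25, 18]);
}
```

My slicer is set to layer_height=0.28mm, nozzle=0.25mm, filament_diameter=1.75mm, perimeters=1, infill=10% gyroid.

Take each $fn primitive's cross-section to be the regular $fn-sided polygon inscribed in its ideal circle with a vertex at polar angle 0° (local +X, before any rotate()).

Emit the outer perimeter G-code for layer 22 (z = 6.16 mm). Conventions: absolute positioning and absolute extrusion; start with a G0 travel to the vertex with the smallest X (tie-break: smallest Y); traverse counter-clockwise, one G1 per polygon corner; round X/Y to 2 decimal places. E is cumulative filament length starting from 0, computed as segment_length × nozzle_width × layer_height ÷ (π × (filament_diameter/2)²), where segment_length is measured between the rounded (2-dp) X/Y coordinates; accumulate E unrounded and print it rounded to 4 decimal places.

G0 X6.00 Y-0.50 Z6.16
G1 X16.00 Y-0.50 E0.2910
G1 X16.00 Y24.50 E1.0186
G1 X6.00 Y24.50 E1.3096
G1 X6.00 Y-0.50 E2.0372

At z = 6.16 mm: the cube is not intersected at this z (z outside [0, 6]); the cylinder at (9.5, 15): section is a regular 32-gon, circumradius r=3.5; the 10×25 cube at (6, -0.5) contributes its full rectangle; Combining (union): the r=3.5 cylinder at (9.5, 15) lies entirely inside the 10×25 cube at (6, -0.5), so the union is just the 10×25 cube at (6, -0.5) — 1 connected region. The outline is a single polygon with 4 vertices. Extrusion per mm of travel: 0.25 × 0.28 / (π × 0.875²) = 0.029103. Accumulating E over each segment gives final E = 2.0372.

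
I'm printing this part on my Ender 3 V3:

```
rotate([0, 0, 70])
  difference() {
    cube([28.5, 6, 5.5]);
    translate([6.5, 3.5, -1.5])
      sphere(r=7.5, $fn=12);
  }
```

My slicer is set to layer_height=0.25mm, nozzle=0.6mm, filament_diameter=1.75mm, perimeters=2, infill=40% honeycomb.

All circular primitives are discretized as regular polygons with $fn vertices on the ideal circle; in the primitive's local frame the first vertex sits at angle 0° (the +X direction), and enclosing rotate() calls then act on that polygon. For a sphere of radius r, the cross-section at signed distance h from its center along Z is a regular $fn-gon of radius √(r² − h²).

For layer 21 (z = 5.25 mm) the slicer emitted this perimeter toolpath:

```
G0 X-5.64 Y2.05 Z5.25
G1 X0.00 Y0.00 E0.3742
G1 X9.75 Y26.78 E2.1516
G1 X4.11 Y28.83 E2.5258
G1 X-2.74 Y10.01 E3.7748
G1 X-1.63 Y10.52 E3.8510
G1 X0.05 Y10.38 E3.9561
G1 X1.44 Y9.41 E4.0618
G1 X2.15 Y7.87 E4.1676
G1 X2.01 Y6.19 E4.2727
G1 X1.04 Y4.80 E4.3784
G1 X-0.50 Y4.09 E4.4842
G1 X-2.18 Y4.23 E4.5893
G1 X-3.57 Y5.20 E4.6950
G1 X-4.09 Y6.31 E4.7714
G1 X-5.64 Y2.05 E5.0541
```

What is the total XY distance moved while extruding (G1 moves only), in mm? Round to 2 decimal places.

Sum the Euclidean lengths of each G1 segment: total = 81.04 mm.

81.04 mm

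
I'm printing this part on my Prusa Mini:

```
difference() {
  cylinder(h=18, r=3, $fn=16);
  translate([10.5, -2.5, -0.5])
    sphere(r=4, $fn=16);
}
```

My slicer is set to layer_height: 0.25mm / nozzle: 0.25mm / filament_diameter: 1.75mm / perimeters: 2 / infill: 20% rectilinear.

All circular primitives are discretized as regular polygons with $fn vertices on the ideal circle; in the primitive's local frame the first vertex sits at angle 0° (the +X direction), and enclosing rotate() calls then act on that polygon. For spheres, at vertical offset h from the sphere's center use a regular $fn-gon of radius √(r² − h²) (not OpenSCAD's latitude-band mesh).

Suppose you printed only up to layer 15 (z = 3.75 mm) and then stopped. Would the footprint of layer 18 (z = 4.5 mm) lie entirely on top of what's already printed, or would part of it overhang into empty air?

Compare the two slices. At z = 3.75: the cylinder: section is a regular 16-gon, circumradius r=3 (area = (16/2)·3.000²·sin(360°/16) = 27.55 mm²); the sphere at (10.5, -2.5) does not reach this height (|z−center|=4.250 > r=4); Subtracting the remaining from the first: none of the subtracted shapes is present at this height, so the r=3 cylinder is unchanged — area = 27.55 mm². At z = 4.5: the r=3 cylinder gives a regular 16-gon of circumradius 3 (constant along its height) (area = (16/2)·3.000²·sin(360°/16) = 27.55 mm²); the sphere at (10.5, -2.5) is not intersected at this z (|z−center|=5.000 > r=4); After the difference (first − rest): none of the subtracted shapes is present at this height, so the r=3 cylinder is unchanged — area = 27.55 mm². Checking containment: the cross-section at z = 4.5 is a subset of the cross-section at z = 3.75.

entirely on top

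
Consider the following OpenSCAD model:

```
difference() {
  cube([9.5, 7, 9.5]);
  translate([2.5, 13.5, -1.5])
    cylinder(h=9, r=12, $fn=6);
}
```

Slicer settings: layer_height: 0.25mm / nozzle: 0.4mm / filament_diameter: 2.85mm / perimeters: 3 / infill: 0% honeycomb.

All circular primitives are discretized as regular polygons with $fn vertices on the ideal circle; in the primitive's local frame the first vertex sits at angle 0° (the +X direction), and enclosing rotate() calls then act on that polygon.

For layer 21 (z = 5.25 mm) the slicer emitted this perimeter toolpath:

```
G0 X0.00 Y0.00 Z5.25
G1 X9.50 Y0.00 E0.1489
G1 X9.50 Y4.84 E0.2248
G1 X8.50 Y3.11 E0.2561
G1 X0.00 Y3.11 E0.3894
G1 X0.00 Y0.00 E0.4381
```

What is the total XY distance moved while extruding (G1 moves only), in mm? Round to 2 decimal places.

Sum the Euclidean lengths of each G1 segment: total = 27.95 mm.

27.95 mm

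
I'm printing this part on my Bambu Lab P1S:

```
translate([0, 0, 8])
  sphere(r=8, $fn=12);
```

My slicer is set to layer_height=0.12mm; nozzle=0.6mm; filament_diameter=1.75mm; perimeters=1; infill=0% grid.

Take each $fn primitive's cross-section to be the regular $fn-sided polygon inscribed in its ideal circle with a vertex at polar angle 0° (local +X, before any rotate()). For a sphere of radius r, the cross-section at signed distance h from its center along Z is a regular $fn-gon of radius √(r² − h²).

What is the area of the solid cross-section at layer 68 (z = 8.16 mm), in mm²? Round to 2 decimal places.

191.92 mm²

At z = 8.16 mm: the r=8 sphere contributes a regular 12-gon of circumradius √(8²−0.16²) = 7.998 (area = (12/2)·7.998²·sin(360°/12) = 191.92 mm²). Overall, the cross-section is a single solid region. Net area = 191.92 mm².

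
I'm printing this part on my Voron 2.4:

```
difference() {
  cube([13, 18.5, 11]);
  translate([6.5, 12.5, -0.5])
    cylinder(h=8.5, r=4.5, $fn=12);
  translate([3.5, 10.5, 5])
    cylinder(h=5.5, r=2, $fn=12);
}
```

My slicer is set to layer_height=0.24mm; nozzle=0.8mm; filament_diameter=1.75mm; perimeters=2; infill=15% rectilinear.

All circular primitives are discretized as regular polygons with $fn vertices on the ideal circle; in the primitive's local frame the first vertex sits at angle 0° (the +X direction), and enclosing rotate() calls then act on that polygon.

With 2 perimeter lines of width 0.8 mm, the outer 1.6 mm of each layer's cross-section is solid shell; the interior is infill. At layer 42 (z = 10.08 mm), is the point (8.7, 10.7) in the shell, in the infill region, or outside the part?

At z = 10.08 mm: the cube is present — its section is the full 13×18.5 rectangle; the cylinder at (6.5, 12.5) is not intersected at this z (z outside [-0.5, 8]); the r=2 cylinder at (3.5, 10.5) contributes a regular 12-gon of circumradius 2; After the difference (first − rest): starting from the 13×18.5 cube, the r=2 cylinder at (3.5, 10.5) lies wholly inside it (removes its full 12.00 mm² and its 12.42 mm outline becomes a hole wall) — 1 connected region with 1 hole. Overall, the cross-section is one region with 1 hole. The nearest boundary edge runs (5.23, 9.50)→(5.50, 10.50); distance from the point to it = 3.21 mm. The point is inside the cross-section and 3.21 mm from the nearest boundary — more than the 1.6 mm shell width (2 × 0.8), so it's in the infill interior.

infill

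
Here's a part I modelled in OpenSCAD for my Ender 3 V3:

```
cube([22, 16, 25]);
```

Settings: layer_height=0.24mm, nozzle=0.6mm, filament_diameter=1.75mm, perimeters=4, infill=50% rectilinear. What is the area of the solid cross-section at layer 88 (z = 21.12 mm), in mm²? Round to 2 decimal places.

352.00 mm²

At z = 21.12 mm: the 22×16 cube contributes its full rectangle (area 352.00 mm²). Overall, the cross-section is a single solid region. Net area = 352.00 mm².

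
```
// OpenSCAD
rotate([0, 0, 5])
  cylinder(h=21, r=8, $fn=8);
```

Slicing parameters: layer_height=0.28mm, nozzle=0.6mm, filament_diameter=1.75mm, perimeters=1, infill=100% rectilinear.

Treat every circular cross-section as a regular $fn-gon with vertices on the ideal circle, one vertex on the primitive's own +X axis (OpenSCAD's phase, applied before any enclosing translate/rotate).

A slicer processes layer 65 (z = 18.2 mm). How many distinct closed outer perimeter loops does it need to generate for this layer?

At z = 18.2 mm: the cylinder: section is a regular 8-gon, circumradius r=8; (whole slice rotated 5° about Z — lengths, areas and connectivity unchanged). The result has 1 disconnected region.

1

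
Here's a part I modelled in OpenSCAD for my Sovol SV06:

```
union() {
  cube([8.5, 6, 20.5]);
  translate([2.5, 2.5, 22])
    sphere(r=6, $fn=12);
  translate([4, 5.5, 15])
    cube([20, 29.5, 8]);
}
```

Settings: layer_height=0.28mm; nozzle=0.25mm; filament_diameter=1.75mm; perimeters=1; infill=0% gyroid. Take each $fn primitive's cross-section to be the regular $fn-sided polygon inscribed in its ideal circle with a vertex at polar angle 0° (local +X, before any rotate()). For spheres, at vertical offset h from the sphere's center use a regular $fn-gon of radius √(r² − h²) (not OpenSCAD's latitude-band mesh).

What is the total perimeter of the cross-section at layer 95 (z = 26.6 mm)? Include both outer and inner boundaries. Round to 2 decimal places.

23.93 mm

At z = 26.6 mm: the cube is absent (z outside [0, 20.5]); the r=6 sphere at (2.5, 2.5) contributes a regular 12-gon of circumradius √(6²−4.6²) = 3.852 (perimeter = 2·12·3.852·sin(180°/12) = 23.93 mm); the cube at (4, 5.5) does not reach this height (z outside [15, 23]); Merging all regions: only the r=6 sphere at (2.5, 2.5) is present, so the union is just that shape — boundary = 23.93 mm. Overall, the cross-section is a single solid region. Total boundary length (outer) = 23.93 mm.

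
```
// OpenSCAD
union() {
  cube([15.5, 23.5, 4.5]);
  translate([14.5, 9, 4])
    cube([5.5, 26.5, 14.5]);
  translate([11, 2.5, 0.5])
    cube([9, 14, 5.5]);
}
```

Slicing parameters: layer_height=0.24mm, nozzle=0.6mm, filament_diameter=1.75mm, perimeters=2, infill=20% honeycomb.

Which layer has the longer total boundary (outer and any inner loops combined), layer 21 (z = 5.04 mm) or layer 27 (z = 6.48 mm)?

Layer 21 (z = 5.04): the cube does not reach this height (z outside [0, 4.5]); the 5.5×26.5 cube at (14.5, 9) contributes its full rectangle (perimeter 64.00 mm); the 9×14 cube at (11, 2.5) contributes its full rectangle (perimeter 46.00 mm); Taking the union: the regions partially overlap (shared area 41.25 mm²), so the edge portions inside another operand are dropped and the merged outline is re-measured after clipping — boundary = 84.00 mm. So its perimeter = 84.00 mm. Layer 27 (z = 6.48): the cube is absent (z outside [0, 4.5]); the cube at (14.5, 9) (footprint 5.5×26.5) is included at this height (perimeter 64.00 mm); the cube at (11, 2.5) is not intersected at this z (z outside [0.5, 6]); Merging all regions: only the 5.5×26.5 cube at (14.5, 9) is present, so the union is just that shape — boundary = 64.00 mm. So its perimeter = 64.00 mm. Layer 21 is larger (84.00 vs 64.00 mm).

layer 21 (z = 5.04 mm)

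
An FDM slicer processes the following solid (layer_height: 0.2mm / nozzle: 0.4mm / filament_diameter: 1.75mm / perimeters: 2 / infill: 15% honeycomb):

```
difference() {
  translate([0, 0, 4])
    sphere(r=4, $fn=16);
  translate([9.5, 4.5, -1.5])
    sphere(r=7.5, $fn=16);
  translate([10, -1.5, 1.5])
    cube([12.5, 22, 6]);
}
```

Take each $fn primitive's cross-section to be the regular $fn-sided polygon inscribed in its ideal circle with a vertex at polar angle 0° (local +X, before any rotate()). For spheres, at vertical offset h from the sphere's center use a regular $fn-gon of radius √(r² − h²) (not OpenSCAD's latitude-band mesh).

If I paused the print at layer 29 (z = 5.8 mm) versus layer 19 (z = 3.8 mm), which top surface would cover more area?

layer 19 (z = 3.8 mm)

Layer 29 (z = 5.8): the sphere: section is a regular 16-gon, circumradius = √(r²−h²) = √(4²−1.8²) = 3.572 (area = (16/2)·3.572²·sin(360°/16) = 39.06 mm²); the sphere at (9.5, 4.5): section is a regular 16-gon, circumradius = √(r²−h²) = √(7.5²−7.3²) = 1.720 (area = (16/2)·1.720²·sin(360°/16) = 9.06 mm²); the cube at (10, -1.5) (footprint 12.5×22) is included at this height (area 275.00 mm²); After the difference (first − rest): starting from the r=4 sphere (39.06 mm²), the r=7.5 sphere at (9.5, 4.5) misses the remaining region (no effect); the 12.5×22 cube at (10, -1.5) misses the remaining region (no effect) — area = 39.06 mm². So its area = 39.06 mm². Layer 19 (z = 3.8): the sphere: section is a regular 16-gon, circumradius = √(r²−h²) = √(4²−0.2²) = 3.995 (area = (16/2)·3.995²·sin(360°/16) = 48.86 mm²); the r=7.5 sphere at (9.5, 4.5) contributes a regular 16-gon of circumradius √(7.5²−5.3²) = 5.307 (area = (16/2)·5.307²·sin(360°/16) = 86.21 mm²); the cube at (10, -1.5) (footprint 12.5×22) is included at this height (area 275.00 mm²); Subtracting the remaining from the first: starting from the r=4 sphere (48.86 mm²), the r=7.5 sphere at (9.5, 4.5) misses the remaining region (no effect); the 12.5×22 cube at (10, -1.5) misses the remaining region (no effect) — area = 48.86 mm². So its area = 48.86 mm². Layer 19 is larger (48.86 vs 39.06 mm²).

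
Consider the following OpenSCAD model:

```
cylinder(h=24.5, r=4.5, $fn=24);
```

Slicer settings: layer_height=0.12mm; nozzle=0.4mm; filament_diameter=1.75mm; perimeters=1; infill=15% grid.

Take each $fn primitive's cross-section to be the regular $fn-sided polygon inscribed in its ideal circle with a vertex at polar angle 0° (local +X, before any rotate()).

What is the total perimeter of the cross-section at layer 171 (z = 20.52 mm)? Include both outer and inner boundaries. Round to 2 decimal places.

At z = 20.52 mm: the cylinder: section is a regular 24-gon, circumradius r=4.5 (perimeter = 2·24·4.500·sin(180°/24) = 28.19 mm). Overall, the cross-section is a single solid region. Total boundary length (outer) = 28.19 mm.

28.19 mm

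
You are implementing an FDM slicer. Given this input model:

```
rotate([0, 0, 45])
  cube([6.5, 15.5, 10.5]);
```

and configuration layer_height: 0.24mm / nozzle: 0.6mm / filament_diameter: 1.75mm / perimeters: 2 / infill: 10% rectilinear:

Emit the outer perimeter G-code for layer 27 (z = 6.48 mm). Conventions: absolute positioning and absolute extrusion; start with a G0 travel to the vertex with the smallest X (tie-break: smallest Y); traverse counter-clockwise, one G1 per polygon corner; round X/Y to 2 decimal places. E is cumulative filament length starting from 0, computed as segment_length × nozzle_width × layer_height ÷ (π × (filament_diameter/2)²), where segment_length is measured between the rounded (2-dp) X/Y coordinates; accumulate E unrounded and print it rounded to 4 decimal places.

G0 X-10.96 Y10.96 Z6.48
G1 X0.00 Y0.00 E0.9279
G1 X4.60 Y4.60 E1.3174
G1 X-6.36 Y15.56 E2.2454
G1 X-10.96 Y10.96 E2.6348

At z = 6.48 mm: the cube is present — its section is the full 6.5×15.5 rectangle; (rotated 45° about Z; rotation is an isometry so areas/perimeters/island counts are preserved). The outline is a single polygon with 4 vertices. Extrusion per mm of travel: 0.6 × 0.24 / (π × 0.875²) = 0.059868. Accumulating E over each segment gives final E = 2.6348.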